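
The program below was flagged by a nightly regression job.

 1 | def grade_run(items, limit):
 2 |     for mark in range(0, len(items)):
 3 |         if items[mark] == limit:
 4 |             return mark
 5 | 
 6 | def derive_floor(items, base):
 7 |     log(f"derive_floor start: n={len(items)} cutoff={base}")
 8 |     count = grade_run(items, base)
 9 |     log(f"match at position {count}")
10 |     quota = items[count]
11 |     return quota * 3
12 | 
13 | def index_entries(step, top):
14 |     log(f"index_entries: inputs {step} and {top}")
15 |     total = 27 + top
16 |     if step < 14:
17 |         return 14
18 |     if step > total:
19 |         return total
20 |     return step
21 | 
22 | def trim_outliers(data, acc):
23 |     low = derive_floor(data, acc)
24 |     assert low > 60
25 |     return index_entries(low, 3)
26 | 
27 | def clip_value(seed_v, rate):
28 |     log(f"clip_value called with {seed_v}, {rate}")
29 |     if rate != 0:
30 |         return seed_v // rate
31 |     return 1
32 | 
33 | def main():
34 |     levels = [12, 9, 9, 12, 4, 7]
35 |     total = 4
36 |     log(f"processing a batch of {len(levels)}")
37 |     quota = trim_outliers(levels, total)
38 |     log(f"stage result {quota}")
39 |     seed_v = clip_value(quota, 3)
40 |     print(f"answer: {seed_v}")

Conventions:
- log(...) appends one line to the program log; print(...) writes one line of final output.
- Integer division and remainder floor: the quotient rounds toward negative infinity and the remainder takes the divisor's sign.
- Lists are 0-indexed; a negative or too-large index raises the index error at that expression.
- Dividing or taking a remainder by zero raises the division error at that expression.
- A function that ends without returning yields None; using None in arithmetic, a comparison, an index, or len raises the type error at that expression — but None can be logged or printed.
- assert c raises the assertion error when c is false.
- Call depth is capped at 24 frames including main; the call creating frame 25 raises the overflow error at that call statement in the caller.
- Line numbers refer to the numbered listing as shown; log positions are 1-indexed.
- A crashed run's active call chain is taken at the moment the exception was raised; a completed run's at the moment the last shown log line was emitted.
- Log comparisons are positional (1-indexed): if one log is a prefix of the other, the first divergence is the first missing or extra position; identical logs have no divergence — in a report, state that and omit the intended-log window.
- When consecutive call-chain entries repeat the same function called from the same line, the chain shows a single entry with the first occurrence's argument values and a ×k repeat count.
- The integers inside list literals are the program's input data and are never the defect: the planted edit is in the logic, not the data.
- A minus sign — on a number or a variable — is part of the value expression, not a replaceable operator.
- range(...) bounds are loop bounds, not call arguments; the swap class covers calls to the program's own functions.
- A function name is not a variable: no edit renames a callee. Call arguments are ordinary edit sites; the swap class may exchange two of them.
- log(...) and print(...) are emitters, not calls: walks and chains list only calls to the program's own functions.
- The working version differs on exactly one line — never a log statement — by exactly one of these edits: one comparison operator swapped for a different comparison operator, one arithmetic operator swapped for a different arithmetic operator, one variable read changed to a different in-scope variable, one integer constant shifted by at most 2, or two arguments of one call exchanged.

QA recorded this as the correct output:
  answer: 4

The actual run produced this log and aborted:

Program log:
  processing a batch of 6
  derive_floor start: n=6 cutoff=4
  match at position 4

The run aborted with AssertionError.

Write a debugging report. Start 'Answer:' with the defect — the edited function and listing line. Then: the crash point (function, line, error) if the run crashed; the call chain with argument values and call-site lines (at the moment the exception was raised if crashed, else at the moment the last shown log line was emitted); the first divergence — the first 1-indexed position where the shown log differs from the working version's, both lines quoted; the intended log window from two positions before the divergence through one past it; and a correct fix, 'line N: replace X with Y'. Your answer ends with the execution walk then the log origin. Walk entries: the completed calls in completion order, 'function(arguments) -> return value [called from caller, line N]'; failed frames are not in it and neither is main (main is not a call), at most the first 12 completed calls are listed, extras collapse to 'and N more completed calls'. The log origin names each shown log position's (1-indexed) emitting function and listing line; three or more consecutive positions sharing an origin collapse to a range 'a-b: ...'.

Answer: the defect is in trim_outliers at line 24.
The tell: A complete run would log 'index_entries: inputs 12 and 3' next, but this one stopped at 3 lines.
Crash: trim_outliers, line 24, AssertionError.
Call chain: main -> trim_outliers([12, 9, 9, 12, 4, 7], 4) (called at line 37).
First divergence: position 4 — after 3 matching lines the faulty run goes silent; intended next line 'index_entries: inputs 12 and 3'.
Intended log window:
  2: derive_floor start: n=6 cutoff=4
  3: match at position 4
  4: index_entries: inputs 12 and 3
  5: stage result 14
Execution walk:
  grade_run([12, 9, 9, 12, 4, 7], 4) -> 4  [called from derive_floor, line 8]
  derive_floor([12, 9, 9, 12, 4, 7], 4) -> 12  [called from trim_outliers, line 23]
Log origins:
  1: emitted by main (line 36)
  2: emitted by derive_floor (line 7)
  3: emitted by derive_floor (line 9)
A correct fix: line 24: replace `>` with `<=`.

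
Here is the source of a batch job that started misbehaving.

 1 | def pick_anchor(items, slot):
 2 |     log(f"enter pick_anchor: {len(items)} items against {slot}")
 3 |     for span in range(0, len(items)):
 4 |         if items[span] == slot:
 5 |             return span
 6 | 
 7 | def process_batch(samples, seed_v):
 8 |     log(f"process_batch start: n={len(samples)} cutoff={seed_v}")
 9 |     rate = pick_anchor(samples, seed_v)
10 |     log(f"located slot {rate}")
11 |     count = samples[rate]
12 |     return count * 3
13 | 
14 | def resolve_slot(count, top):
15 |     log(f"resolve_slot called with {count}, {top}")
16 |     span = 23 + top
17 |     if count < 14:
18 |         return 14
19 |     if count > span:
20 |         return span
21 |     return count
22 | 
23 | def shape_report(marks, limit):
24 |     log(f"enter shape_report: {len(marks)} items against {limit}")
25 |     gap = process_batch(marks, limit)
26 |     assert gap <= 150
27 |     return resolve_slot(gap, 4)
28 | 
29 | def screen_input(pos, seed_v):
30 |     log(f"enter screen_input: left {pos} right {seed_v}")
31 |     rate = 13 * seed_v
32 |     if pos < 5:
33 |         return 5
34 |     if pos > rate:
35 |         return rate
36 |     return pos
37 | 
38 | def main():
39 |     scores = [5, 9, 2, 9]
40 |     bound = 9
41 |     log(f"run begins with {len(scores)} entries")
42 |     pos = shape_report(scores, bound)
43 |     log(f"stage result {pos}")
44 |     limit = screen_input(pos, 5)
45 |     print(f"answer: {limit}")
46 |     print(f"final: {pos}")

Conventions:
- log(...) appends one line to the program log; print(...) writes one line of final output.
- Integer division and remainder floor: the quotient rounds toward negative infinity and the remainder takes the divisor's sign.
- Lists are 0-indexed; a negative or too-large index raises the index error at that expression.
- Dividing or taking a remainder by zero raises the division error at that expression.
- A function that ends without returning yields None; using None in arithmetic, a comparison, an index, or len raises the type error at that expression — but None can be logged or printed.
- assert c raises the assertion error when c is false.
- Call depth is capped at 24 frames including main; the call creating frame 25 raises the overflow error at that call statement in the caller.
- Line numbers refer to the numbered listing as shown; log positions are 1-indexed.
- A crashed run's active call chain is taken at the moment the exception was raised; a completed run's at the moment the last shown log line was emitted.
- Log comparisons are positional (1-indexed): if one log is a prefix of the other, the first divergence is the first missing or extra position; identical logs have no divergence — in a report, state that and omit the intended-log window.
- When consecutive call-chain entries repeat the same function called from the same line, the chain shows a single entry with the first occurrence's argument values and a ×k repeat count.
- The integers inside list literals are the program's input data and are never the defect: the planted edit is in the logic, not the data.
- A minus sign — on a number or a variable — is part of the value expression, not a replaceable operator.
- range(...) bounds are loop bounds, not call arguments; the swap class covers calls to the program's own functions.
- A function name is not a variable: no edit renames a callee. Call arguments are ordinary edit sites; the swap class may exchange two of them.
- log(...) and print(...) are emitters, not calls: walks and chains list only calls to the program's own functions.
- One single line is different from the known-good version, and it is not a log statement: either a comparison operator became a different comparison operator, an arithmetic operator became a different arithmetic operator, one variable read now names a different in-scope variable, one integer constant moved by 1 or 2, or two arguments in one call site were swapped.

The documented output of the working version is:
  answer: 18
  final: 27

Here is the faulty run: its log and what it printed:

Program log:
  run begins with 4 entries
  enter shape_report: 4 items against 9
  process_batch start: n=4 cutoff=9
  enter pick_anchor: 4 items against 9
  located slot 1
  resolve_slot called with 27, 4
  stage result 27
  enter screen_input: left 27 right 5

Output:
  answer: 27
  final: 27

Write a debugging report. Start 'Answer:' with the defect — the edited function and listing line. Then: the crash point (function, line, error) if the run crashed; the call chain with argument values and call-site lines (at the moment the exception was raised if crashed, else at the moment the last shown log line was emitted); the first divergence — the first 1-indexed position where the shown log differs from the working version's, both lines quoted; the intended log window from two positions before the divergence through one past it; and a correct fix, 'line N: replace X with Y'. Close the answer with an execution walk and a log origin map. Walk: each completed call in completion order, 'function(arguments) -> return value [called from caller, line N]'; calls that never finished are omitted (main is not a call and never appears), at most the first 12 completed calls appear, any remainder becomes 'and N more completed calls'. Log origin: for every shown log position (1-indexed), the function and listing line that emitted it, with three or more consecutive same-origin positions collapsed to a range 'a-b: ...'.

Answer: the defect is in screen_input at line 31.
The tell: Every logged value matches the working version; the printed result is what differs.
Call chain: main -> screen_input(27, 5) (called at line 44).
First divergence: none (the log streams are identical).
Execution walk:
  pick_anchor([5, 9, 2, 9], 9) -> 1  [called from process_batch, line 9]
  process_batch([5, 9, 2, 9], 9) -> 27  [called from shape_report, line 25]
  resolve_slot(27, 4) -> 27  [called from shape_report, line 27]
  shape_report([5, 9, 2, 9], 9) -> 27  [called from main, line 42]
  screen_input(27, 5) -> 27  [called from main, line 44]
Log origin:
  1: emitted by main (line 41)
  2: emitted by shape_report (line 24)
  3: emitted by process_batch (line 8)
  4: emitted by pick_anchor (line 2)
  5: emitted by process_batch (line 10)
  6: emitted by resolve_slot (line 15)
  7: emitted by main (line 43)
  8: emitted by screen_input (line 30)
A correct fix: line 31: replace `*` with `+`.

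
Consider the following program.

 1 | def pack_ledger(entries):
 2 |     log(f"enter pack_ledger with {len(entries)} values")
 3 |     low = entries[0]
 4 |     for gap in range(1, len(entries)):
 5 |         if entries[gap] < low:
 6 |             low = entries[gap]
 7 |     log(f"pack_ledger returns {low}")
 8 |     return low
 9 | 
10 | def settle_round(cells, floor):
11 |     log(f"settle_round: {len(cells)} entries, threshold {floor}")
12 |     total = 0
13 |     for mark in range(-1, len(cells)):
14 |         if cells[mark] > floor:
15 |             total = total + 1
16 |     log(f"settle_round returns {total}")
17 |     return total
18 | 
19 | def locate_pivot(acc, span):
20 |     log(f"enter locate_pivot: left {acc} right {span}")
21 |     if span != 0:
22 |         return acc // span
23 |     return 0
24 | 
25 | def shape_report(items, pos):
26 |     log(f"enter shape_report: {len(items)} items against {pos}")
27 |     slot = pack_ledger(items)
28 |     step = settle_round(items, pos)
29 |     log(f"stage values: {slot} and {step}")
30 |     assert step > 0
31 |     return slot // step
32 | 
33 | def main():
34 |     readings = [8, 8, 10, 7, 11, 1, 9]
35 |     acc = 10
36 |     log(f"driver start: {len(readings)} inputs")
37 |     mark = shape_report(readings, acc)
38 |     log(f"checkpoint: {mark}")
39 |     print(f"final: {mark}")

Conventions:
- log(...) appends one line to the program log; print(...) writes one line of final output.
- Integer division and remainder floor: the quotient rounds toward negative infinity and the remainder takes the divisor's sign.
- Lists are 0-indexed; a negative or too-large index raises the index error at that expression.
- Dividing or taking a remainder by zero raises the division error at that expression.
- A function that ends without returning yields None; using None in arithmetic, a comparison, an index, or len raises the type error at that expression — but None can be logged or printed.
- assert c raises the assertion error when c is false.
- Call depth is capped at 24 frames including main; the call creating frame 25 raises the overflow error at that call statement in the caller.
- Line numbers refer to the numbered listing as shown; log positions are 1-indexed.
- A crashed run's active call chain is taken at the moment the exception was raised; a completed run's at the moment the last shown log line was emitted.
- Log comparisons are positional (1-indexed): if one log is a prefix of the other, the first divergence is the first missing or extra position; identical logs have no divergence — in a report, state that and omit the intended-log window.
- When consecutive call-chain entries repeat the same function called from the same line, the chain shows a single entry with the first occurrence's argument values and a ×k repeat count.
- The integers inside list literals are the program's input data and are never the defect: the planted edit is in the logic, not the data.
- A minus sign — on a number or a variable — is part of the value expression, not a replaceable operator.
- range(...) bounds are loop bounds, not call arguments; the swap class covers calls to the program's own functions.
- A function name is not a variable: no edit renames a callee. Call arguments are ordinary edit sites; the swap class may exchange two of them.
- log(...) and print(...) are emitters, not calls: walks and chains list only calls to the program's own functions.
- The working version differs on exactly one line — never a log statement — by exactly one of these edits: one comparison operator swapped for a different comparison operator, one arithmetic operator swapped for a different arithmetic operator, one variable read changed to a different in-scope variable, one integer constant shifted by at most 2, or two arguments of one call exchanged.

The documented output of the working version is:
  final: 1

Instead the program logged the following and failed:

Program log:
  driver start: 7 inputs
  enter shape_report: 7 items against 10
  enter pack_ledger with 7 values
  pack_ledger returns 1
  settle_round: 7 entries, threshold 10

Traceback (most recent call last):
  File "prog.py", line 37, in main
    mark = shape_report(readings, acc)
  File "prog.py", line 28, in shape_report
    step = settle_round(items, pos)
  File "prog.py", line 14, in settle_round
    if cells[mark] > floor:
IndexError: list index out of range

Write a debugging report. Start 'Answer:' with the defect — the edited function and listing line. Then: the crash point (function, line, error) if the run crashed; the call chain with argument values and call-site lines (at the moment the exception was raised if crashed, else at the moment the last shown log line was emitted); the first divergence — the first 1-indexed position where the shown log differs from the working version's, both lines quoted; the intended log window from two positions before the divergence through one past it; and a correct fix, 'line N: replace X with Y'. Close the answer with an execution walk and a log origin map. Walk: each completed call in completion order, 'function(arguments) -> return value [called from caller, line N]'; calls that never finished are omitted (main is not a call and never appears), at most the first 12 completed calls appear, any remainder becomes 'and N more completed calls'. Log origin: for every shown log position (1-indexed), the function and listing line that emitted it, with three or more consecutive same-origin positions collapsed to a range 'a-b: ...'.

Answer: the defect is in settle_round at line 13.
The tell: The log ends early — 5 lines, where the working version next logs 'settle_round returns 1'.
Crash: settle_round, line 14, IndexError.
Call chain: main -> shape_report([8, 8, 10, 7, 11, 1, 9], 10) (called at line 37) -> settle_round([8, 8, 10, 7, 11, 1, 9], 10) (called at line 28).
First divergence: position 6 — after 5 matching lines the faulty run goes silent; intended next line 'settle_round returns 1'.
Intended log window:
  4: pack_ledger returns 1
  5: settle_round: 7 entries, threshold 10
  6: settle_round returns 1
  7: stage values: 1 and 1
Execution walk:
  pack_ledger([8, 8, 10, 7, 11, 1, 9]) -> 1  [called from shape_report, line 27]
Log line origins:
  1: logged in main at line 36
  2: logged in shape_report at line 26
  3: logged in pack_ledger at line 2
  4: logged in pack_ledger at line 7
  5: logged in settle_round at line 11
A correct fix: line 13: replace `-1` with `0`.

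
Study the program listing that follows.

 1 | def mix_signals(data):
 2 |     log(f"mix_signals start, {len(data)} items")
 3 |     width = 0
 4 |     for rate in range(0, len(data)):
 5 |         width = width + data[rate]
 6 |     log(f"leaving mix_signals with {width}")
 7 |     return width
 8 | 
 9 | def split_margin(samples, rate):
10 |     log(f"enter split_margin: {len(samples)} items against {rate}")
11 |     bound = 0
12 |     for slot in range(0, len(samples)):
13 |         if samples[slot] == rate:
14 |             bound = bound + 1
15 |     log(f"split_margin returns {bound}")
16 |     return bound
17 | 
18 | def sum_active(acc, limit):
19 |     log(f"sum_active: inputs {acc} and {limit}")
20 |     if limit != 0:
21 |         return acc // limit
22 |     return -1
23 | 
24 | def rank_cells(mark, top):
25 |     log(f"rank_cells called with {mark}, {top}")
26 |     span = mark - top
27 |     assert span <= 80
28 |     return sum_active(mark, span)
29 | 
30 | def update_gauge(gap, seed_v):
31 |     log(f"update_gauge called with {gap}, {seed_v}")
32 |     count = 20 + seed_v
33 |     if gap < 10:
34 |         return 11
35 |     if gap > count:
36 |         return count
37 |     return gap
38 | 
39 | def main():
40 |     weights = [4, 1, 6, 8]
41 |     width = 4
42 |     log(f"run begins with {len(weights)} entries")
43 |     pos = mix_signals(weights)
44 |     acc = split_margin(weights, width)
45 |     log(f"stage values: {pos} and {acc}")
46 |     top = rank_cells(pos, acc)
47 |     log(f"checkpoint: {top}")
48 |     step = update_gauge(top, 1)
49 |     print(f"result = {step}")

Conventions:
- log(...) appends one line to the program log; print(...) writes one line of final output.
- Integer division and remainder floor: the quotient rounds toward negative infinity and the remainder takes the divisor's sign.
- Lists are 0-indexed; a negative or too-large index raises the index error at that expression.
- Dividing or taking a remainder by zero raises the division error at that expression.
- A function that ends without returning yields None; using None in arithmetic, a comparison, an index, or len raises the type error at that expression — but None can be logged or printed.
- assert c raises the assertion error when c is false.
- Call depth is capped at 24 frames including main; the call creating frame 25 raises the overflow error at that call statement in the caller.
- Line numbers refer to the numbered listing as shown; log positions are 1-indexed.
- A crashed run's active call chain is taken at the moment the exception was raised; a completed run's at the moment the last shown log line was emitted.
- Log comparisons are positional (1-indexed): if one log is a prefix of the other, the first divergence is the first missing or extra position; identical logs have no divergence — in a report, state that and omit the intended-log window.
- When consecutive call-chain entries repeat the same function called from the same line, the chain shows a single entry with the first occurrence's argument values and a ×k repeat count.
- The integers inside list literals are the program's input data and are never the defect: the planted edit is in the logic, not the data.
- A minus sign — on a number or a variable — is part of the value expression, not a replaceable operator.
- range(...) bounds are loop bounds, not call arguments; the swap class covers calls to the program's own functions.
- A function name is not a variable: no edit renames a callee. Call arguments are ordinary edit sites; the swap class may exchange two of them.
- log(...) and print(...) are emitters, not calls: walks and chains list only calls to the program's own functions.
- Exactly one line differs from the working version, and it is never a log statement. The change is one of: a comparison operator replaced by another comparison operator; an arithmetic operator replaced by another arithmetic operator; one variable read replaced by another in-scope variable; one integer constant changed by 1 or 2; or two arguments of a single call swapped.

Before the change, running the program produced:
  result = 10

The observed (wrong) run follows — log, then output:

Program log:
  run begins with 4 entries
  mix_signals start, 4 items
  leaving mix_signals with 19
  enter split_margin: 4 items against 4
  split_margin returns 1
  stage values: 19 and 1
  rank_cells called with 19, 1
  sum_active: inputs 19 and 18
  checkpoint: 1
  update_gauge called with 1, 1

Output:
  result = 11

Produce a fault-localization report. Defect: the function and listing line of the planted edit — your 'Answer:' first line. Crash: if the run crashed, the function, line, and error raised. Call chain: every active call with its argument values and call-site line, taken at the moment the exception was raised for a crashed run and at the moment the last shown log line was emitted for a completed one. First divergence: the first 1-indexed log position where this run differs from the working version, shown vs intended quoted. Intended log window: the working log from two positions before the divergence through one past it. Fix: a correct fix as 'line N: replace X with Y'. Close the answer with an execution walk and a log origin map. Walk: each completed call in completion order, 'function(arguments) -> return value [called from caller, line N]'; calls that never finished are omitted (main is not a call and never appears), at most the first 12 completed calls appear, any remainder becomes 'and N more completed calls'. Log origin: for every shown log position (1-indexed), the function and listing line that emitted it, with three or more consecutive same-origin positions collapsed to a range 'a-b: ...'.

Answer: the defect is in update_gauge at line 34.
The tell: The two runs log identically and part ways only at the printed values.
Call chain: main -> update_gauge(1, 1) (called at line 48).
First divergence: none (the log streams are identical).
Execution walk:
  mix_signals([4, 1, 6, 8]) -> 19  [called from main, line 43]
  split_margin([4, 1, 6, 8], 4) -> 1  [called from main, line 44]
  sum_active(19, 18) -> 1  [called from rank_cells, line 28]
  rank_cells(19, 1) -> 1  [called from main, line 46]
  update_gauge(1, 1) -> 11  [called from main, line 48]
Origin of each log line:
  1 — main, line 42
  2 — mix_signals, line 2
  3 — mix_signals, line 6
  4 — split_margin, line 10
  5 — split_margin, line 15
  6 — main, line 45
  7 — rank_cells, line 25
  8 — sum_active, line 19
  9 — main, line 47
  10 — update_gauge, line 31
A correct fix: line 34: replace `11` with `10`.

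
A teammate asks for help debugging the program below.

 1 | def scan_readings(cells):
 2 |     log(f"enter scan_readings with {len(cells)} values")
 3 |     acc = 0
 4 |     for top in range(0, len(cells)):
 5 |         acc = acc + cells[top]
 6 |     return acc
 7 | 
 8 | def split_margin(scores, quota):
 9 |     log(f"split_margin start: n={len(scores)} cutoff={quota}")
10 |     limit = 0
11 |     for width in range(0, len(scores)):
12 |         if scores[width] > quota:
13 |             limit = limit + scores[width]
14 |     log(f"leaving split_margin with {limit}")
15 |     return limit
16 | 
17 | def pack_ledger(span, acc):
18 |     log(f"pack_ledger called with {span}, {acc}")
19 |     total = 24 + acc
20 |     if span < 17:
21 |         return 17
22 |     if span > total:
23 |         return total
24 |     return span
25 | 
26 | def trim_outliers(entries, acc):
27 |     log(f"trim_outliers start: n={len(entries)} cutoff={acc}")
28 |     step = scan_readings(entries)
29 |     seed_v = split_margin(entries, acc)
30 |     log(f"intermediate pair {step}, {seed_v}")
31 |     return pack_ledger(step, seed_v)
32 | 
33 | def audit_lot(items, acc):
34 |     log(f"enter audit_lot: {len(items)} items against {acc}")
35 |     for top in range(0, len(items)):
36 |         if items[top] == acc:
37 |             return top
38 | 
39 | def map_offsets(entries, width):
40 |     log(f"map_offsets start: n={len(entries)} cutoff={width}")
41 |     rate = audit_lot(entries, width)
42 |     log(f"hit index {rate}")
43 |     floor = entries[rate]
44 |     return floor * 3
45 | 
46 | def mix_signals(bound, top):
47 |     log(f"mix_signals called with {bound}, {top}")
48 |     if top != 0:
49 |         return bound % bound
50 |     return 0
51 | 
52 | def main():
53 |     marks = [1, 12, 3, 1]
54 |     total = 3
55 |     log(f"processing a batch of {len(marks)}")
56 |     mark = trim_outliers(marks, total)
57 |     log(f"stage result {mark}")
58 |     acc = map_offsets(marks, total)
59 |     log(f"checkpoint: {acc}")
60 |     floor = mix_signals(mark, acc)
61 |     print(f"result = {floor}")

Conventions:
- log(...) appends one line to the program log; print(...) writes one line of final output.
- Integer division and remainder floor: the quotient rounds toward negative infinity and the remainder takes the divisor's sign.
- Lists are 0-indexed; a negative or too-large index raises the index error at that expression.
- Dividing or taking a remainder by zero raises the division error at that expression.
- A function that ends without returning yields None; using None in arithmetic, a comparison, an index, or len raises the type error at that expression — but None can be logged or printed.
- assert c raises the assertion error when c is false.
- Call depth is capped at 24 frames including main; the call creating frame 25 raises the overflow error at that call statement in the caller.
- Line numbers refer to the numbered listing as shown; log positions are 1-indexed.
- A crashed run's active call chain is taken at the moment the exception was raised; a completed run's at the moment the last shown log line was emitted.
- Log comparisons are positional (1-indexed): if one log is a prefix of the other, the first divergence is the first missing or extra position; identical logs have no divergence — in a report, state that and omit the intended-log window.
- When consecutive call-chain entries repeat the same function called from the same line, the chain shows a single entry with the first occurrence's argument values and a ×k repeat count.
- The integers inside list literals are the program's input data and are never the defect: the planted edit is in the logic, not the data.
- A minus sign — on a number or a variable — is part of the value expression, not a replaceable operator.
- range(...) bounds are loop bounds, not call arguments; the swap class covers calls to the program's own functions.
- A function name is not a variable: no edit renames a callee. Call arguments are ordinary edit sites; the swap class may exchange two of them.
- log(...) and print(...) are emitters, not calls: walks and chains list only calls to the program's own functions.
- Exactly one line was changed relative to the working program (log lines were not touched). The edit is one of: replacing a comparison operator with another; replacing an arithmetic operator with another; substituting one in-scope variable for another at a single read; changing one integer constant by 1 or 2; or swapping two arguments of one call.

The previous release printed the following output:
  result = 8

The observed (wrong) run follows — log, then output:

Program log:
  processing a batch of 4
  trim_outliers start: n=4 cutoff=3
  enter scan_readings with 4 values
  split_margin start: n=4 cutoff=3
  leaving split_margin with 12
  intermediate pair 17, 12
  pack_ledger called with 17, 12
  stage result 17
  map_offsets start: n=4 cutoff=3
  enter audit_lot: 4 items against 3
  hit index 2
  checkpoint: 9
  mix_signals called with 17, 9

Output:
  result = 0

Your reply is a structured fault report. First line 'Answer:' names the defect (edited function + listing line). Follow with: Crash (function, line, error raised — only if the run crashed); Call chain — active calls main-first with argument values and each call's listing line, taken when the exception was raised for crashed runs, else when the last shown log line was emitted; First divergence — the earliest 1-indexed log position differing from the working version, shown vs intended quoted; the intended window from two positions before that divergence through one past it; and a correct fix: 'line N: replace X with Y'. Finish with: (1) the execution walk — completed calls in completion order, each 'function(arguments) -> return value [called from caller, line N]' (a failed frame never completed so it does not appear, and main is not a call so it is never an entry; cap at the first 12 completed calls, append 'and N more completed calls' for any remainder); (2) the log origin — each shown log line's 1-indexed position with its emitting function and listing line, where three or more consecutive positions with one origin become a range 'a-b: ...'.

Answer: the defect is in mix_signals at line 49.
Key observation: The logs agree in full; only the final output differs.
Call chain: main -> mix_signals(17, 9) (called at line 60).
First divergence: there is none — every log position agrees.
Execution walk:
  scan_readings([1, 12, 3, 1]) -> 17  [called from trim_outliers, line 28]
  split_margin([1, 12, 3, 1], 3) -> 12  [called from trim_outliers, line 29]
  pack_ledger(17, 12) -> 17  [called from trim_outliers, line 31]
  trim_outliers([1, 12, 3, 1], 3) -> 17  [called from main, line 56]
  audit_lot([1, 12, 3, 1], 3) -> 2  [called from map_offsets, line 41]
  map_offsets([1, 12, 3, 1], 3) -> 9  [called from main, line 58]
  mix_signals(17, 9) -> 0  [called from main, line 60]
Log line origins:
  1: emitted by main (line 55)
  2: emitted by trim_outliers (line 27)
  3: emitted by scan_readings (line 2)
  4: emitted by split_margin (line 9)
  5: emitted by split_margin (line 14)
  6: emitted by trim_outliers (line 30)
  7: emitted by pack_ledger (line 18)
  8: emitted by main (line 57)
  9: emitted by map_offsets (line 40)
  10: emitted by audit_lot (line 34)
  11: emitted by map_offsets (line 42)
  12: emitted by main (line 59)
  13: emitted by mix_signals (line 47)
A correct fix: line 49: replace `bound % bound` with `bound % top`.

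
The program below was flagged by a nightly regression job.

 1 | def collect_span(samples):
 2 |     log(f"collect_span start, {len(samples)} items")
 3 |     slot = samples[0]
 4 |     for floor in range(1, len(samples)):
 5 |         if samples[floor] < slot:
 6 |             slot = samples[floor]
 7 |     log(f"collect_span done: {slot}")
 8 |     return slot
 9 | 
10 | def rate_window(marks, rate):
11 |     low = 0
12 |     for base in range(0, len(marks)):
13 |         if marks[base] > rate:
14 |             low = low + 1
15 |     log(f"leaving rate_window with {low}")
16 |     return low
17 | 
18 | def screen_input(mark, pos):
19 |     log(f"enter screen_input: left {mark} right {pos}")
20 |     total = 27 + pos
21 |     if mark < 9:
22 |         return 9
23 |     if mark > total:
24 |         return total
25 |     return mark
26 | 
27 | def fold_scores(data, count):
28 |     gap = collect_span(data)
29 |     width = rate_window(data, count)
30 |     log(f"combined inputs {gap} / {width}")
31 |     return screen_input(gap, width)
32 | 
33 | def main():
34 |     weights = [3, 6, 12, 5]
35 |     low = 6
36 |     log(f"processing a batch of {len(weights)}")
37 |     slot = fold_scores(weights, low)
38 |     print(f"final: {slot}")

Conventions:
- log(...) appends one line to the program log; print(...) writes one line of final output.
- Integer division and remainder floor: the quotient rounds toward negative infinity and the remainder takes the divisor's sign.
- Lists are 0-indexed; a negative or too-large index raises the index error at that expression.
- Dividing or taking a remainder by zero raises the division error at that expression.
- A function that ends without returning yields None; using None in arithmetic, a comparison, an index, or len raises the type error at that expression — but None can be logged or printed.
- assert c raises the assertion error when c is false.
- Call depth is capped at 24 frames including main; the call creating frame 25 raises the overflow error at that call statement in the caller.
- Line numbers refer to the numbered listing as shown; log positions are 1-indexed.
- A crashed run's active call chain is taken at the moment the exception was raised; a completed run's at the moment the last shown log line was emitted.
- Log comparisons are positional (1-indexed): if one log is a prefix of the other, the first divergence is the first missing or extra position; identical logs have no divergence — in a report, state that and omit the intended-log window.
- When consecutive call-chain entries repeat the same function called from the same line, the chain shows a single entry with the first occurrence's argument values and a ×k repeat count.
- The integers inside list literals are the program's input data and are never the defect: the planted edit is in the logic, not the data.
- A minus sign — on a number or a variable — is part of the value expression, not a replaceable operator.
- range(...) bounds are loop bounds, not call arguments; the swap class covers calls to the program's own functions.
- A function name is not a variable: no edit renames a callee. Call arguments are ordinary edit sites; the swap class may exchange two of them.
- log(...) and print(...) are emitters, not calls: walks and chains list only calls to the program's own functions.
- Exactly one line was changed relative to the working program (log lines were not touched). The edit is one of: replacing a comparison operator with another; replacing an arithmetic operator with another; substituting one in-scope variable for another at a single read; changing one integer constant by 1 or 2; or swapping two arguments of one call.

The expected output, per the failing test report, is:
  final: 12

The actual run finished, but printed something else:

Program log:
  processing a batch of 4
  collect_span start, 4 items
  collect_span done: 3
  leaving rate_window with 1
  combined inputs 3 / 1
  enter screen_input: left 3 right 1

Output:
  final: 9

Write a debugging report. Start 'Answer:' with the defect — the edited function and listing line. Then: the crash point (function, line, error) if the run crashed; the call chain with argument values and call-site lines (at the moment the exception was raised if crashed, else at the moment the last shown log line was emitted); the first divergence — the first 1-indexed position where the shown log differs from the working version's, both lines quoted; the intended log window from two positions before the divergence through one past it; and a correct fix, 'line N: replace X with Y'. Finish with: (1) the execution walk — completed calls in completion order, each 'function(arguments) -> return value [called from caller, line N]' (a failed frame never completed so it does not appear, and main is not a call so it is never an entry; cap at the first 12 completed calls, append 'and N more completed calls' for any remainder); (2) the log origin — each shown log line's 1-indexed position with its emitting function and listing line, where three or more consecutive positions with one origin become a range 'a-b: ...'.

Answer: the defect is in collect_span at line 5.
Core observation: Position 3 is the first bad log line: 'collect_span done: 3' should read 'collect_span done: 12'.
Call chain: main -> fold_scores([3, 6, 12, 5], 6) (called at line 37) -> screen_input(3, 1) (called at line 31).
First divergence: at position 3 the run shows 'collect_span done: 3' where the working version logs 'collect_span done: 12'.
Intended log window:
  1: processing a batch of 4
  2: collect_span start, 4 items
  3: collect_span done: 12
  4: leaving rate_window with 1
Execution walk:
  collect_span([3, 6, 12, 5]) -> 3  [called from fold_scores, line 28]
  rate_window([3, 6, 12, 5], 6) -> 1  [called from fold_scores, line 29]
  screen_input(3, 1) -> 9  [called from fold_scores, line 31]
  fold_scores([3, 6, 12, 5], 6) -> 9  [called from main, line 37]
Origin of each log line:
  1: logged in main at line 36
  2: logged in collect_span at line 2
  3: logged in collect_span at line 7
  4: logged in rate_window at line 15
  5: logged in fold_scores at line 30
  6: logged in screen_input at line 19
A correct fix: line 5: replace `<` with `>`.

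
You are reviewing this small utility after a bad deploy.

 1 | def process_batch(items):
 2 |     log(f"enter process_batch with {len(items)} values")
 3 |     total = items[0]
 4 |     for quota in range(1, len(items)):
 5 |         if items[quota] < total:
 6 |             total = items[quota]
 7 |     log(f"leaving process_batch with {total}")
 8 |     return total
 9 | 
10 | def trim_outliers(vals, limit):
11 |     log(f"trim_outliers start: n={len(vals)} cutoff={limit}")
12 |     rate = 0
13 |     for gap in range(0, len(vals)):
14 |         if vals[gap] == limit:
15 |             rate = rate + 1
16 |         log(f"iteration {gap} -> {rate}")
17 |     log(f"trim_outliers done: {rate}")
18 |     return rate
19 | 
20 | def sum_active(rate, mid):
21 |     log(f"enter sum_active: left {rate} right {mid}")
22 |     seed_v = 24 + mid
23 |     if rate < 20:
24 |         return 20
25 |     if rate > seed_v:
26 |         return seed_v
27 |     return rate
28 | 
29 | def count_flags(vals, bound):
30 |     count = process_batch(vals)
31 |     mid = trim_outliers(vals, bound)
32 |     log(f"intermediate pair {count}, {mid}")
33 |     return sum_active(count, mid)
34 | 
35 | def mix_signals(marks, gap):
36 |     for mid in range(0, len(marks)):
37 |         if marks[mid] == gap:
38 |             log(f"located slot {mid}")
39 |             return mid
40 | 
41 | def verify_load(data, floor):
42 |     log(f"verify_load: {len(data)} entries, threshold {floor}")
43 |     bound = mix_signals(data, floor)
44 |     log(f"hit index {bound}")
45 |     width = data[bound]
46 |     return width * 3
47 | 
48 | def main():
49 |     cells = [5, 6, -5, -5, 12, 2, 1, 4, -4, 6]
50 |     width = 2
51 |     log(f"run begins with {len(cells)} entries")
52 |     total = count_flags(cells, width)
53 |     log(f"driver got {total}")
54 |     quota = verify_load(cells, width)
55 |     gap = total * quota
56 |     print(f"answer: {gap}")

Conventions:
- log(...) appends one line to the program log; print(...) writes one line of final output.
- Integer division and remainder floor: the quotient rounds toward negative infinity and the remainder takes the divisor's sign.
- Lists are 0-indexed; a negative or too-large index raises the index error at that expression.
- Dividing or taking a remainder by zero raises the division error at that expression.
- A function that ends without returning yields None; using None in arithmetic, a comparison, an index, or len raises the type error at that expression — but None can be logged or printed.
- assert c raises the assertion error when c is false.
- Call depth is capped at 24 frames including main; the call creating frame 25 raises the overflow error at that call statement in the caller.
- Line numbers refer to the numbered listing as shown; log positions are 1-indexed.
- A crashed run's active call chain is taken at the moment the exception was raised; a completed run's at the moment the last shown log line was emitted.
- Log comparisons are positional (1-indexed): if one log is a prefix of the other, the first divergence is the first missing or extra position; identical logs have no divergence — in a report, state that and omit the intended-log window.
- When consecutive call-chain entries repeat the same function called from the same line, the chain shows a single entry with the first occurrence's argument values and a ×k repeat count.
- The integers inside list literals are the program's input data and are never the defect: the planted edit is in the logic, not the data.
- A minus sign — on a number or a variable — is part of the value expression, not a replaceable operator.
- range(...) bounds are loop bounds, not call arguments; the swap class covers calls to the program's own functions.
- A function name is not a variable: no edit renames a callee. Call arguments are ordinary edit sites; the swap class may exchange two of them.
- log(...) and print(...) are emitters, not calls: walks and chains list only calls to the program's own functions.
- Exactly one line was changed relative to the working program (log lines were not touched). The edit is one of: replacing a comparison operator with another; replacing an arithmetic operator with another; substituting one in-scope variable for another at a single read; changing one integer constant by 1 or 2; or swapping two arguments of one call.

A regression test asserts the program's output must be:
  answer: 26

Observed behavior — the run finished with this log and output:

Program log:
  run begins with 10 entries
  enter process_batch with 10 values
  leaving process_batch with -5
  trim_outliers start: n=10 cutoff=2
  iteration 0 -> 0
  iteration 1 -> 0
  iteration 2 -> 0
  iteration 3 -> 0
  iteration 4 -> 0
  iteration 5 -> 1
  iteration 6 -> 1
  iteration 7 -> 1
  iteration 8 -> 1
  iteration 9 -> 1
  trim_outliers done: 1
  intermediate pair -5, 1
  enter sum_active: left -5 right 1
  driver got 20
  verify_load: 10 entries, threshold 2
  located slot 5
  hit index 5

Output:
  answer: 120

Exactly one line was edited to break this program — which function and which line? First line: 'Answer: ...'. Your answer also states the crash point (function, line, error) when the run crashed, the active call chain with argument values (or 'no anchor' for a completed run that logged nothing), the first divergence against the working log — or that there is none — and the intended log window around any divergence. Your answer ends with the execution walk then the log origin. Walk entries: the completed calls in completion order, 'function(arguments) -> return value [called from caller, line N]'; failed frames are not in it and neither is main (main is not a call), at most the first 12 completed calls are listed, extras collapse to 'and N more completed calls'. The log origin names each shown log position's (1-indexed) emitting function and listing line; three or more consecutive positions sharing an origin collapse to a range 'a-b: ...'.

Answer: the defect is in main at line 55.
Key observation: The logs agree in full; only the final output differs.
Call chain: main -> verify_load([5, 6, -5, -5, 12, 2, 1, 4, -4, 6], 2) (called at line 54).
First divergence: none (the log streams are identical).
Execution walk:
  process_batch([5, 6, -5, -5, 12, 2, 1, 4, -4, 6]) -> -5  [called from count_flags, line 30]
  trim_outliers([5, 6, -5, -5, 12, 2, 1, 4, -4, 6], 2) -> 1  [called from count_flags, line 31]
  sum_active(-5, 1) -> 20  [called from count_flags, line 33]
  count_flags([5, 6, -5, -5, 12, 2, 1, 4, -4, 6], 2) -> 20  [called from main, line 52]
  mix_signals([5, 6, -5, -5, 12, 2, 1, 4, -4, 6], 2) -> 5  [called from verify_load, line 43]
  verify_load([5, 6, -5, -5, 12, 2, 1, 4, -4, 6], 2) -> 6  [called from main, line 54]
Origin of each log line:
  1: logged in main at line 51
  2: logged in process_batch at line 2
  3: logged in process_batch at line 7
  4: logged in trim_outliers at line 11
  5-14: logged in trim_outliers at line 16
  15: logged in trim_outliers at line 17
  16: logged in count_flags at line 32
  17: logged in sum_active at line 21
  18: logged in main at line 53
  19: logged in verify_load at line 42
  20: logged in mix_signals at line 38
  21: logged in verify_load at line 44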